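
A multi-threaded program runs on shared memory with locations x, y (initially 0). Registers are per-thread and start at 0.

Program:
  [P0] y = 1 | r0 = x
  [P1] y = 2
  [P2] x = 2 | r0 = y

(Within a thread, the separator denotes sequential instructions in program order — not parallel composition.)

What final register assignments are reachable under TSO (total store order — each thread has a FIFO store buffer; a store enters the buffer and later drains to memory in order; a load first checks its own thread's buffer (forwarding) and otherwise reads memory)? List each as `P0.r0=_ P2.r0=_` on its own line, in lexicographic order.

P0.r0=0 P2.r0=0
P0.r0=0 P2.r0=1
P0.r0=0 P2.r0=2
P0.r0=2 P2.r0=0
P0.r0=2 P2.r0=1
P0.r0=2 P2.r0=2

outcome vector order: (P0.r0,P2.r0)
|TSO outcomes| = 6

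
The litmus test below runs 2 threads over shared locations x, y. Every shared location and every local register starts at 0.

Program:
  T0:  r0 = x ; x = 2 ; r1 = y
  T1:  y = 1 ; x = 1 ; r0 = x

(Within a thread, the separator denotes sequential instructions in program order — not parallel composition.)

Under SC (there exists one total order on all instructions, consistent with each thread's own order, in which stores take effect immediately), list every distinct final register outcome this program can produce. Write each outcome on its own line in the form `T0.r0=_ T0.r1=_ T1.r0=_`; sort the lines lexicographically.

outcome vector order: (T0.r0,T0.r1,T1.r0)
|SC outcomes| = 5

T0.r0=0 T0.r1=0 T1.r0=1
T0.r0=0 T0.r1=1 T1.r0=1
T0.r0=0 T0.r1=1 T1.r0=2
T0.r0=1 T0.r1=1 T1.r0=1
T0.r0=1 T0.r1=1 T1.r0=2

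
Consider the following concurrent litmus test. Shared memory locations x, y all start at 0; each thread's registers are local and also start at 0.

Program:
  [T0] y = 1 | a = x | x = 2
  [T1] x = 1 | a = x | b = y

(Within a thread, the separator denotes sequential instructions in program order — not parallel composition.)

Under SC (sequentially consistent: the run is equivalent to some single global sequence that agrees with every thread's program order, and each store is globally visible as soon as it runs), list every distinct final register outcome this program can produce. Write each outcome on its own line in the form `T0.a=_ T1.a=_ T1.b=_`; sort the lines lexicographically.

outcome vector order: (T0.a,T1.a,T1.b)
|SC outcomes| = 5

T0.a=0 T1.a=1 T1.b=1
T0.a=0 T1.a=2 T1.b=1
T0.a=1 T1.a=1 T1.b=0
T0.a=1 T1.a=1 T1.b=1
T0.a=1 T1.a=2 T1.b=1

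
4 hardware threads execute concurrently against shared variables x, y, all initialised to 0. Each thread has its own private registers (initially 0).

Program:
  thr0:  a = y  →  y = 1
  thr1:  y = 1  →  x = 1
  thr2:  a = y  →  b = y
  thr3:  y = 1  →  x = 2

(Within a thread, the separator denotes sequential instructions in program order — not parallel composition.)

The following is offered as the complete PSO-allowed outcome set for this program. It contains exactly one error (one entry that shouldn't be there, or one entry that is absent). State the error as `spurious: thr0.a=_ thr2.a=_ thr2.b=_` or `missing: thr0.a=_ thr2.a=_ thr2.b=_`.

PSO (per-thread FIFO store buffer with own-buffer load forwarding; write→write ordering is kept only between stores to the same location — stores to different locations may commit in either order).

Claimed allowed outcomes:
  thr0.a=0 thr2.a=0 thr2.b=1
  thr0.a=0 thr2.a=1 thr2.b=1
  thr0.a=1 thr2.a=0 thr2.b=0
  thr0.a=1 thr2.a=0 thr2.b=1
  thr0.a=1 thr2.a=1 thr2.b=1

missing: thr0.a=0 thr2.a=0 thr2.b=0

outcome vector order: (thr0.a,thr2.a,thr2.b)
PSO: 6 outcomes — {0/0/0, 0/0/1, 0/1/1, 1/0/0, 1/0/1, 1/1/1}
PSO∖claimed = {0/0/0}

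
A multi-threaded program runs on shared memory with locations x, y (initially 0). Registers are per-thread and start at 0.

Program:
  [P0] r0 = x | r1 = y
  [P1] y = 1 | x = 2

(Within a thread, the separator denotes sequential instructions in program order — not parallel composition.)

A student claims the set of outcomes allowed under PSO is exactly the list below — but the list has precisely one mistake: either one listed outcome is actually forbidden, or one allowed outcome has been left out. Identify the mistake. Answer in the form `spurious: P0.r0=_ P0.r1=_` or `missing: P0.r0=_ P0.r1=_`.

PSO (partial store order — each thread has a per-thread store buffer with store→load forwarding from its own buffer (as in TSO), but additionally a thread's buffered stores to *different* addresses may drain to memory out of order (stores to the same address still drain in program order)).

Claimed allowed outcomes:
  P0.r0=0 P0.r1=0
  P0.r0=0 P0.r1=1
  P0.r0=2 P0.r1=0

missing: P0.r0=2 P0.r1=1

outcome vector order: (P0.r0,P0.r1)
under PSO → 0/0; 0/1; 2/0; 2/1
PSO∖claimed = {2/1}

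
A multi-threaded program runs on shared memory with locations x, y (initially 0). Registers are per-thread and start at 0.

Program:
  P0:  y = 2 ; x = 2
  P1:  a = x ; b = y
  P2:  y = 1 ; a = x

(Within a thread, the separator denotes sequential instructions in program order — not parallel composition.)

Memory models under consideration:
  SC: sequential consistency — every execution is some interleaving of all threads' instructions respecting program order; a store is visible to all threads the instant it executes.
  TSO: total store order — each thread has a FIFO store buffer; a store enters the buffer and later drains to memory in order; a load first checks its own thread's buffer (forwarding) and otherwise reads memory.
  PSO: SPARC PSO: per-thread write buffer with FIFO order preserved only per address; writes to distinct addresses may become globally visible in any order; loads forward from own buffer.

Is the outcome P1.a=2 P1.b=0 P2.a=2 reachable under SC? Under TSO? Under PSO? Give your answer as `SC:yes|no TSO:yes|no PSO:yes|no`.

outcome vector order: (P1.a,P1.b,P2.a)
under SC → 0/0/0; 0/0/2; 0/1/0; 0/1/2; 0/2/0; 0/2/2; 2/1/0; 2/1/2; 2/2/0; 2/2/2
under TSO → 0/0/0; 0/0/2; 0/1/0; 0/1/2; 0/2/0; 0/2/2; 2/1/0; 2/1/2; 2/2/0; 2/2/2
under PSO → 0/0/0; 0/0/2; 0/1/0; 0/1/2; 0/2/0; 0/2/2; 2/0/0; 2/0/2; 2/1/0; 2/1/2; 2/2/0; 2/2/2
target 2/0/2 ∈ {PSO}

SC:no TSO:no PSO:yes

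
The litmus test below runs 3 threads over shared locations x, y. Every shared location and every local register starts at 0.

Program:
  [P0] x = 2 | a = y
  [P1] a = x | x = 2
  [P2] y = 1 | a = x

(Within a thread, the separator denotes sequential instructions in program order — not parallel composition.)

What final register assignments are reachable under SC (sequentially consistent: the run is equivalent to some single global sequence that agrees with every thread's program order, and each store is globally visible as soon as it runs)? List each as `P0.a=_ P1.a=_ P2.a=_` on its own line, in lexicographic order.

outcome vector order: (P0.a,P1.a,P2.a)
|SC outcomes| = 6

P0.a=0 P1.a=0 P2.a=2
P0.a=0 P1.a=2 P2.a=2
P0.a=1 P1.a=0 P2.a=0
P0.a=1 P1.a=0 P2.a=2
P0.a=1 P1.a=2 P2.a=0
P0.a=1 P1.a=2 P2.a=2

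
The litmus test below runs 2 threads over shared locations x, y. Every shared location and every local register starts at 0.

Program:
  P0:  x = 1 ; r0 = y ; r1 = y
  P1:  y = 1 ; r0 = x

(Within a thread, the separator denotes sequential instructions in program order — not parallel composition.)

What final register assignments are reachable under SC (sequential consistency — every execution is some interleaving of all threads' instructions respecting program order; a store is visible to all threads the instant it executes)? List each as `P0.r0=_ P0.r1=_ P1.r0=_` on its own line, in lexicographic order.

P0.r0=0 P0.r1=0 P1.r0=1
P0.r0=0 P0.r1=1 P1.r0=1
P0.r0=1 P0.r1=1 P1.r0=0
P0.r0=1 P0.r1=1 P1.r0=1

outcome vector order: (P0.r0,P0.r1,P1.r0)
|SC outcomes| = 4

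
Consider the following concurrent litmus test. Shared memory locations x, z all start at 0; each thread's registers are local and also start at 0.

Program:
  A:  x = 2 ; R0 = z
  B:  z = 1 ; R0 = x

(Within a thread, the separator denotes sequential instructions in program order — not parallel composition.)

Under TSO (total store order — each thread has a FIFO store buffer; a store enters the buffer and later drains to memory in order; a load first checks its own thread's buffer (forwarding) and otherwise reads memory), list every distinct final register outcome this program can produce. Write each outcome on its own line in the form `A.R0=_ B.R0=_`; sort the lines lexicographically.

outcome vector order: (A.R0,B.R0)
|TSO outcomes| = 4

A.R0=0 B.R0=0
A.R0=0 B.R0=2
A.R0=1 B.R0=0
A.R0=1 B.R0=2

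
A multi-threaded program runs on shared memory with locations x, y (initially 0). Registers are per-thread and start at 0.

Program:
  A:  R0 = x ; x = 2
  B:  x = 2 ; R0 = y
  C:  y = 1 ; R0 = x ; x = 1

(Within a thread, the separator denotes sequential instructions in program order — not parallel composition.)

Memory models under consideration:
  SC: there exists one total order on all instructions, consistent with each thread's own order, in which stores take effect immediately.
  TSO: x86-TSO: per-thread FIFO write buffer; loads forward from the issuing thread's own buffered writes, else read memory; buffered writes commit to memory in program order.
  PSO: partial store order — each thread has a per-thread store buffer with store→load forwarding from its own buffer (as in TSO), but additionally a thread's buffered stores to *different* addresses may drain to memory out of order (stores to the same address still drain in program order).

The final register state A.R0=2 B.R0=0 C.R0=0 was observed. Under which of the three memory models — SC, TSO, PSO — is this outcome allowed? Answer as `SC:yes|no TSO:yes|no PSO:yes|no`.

outcome vector order: (A.R0,B.R0,C.R0)
SC: 9 outcomes — {002 010 012 102 110 112 202 210 212}
TSO: 12 outcomes — {000 002 010 012 100 102 110 112 200 202 210 212}
PSO: 12 outcomes — {000 002 010 012 100 102 110 112 200 202 210 212}
target 200 ∈ {TSO,PSO}

SC:no TSO:yes PSO:yes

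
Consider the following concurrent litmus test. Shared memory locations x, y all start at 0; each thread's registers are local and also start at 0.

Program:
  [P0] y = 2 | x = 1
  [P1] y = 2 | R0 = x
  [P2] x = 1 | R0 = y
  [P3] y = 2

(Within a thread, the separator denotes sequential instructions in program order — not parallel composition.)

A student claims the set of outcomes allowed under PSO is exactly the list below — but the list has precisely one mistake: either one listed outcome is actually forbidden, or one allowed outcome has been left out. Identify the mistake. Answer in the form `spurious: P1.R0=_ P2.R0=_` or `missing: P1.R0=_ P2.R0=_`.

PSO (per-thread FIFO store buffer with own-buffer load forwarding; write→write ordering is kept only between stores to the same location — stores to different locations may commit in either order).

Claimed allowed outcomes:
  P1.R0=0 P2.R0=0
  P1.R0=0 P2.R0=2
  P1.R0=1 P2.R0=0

outcome vector order: (P1.R0,P2.R0)
PSO (4): 00; 02; 10; 12
PSO∖claimed = {12}

missing: P1.R0=1 P2.R0=2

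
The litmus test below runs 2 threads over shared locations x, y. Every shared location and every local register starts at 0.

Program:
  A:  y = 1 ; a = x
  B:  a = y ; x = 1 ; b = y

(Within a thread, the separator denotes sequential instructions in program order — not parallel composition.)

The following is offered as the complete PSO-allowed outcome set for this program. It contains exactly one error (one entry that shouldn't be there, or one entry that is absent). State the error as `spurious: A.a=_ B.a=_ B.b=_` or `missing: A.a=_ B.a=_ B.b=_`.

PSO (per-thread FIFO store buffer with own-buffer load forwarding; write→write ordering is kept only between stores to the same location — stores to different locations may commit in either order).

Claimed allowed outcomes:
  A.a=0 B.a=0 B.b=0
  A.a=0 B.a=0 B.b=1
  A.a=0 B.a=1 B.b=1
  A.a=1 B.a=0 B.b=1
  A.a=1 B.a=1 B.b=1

outcome vector order: (A.a,B.a,B.b)
PSO (6): 000, 001, 011, 100, 101, 111
PSO∖claimed = {100}

missing: A.a=1 B.a=0 B.b=0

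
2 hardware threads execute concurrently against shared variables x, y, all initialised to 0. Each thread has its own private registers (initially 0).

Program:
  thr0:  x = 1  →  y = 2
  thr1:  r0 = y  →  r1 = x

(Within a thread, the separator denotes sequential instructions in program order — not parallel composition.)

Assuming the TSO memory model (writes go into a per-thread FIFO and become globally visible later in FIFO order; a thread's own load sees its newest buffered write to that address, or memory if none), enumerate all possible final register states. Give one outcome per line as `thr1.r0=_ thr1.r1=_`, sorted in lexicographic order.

thr1.r0=0 thr1.r1=0
thr1.r0=0 thr1.r1=1
thr1.r0=2 thr1.r1=1

outcome vector order: (thr1.r0,thr1.r1)
|TSO outcomes| = 3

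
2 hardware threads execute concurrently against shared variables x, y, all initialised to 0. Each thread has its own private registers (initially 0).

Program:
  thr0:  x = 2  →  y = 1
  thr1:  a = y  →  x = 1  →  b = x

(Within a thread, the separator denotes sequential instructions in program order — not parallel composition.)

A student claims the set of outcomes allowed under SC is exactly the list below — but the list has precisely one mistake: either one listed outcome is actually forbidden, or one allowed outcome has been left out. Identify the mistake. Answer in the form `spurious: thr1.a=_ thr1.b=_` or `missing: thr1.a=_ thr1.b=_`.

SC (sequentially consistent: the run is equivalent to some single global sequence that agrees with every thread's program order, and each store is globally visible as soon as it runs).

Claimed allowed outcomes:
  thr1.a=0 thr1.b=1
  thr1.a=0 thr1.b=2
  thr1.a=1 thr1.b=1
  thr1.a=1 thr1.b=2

spurious: thr1.a=1 thr1.b=2

outcome vector order: (thr1.a,thr1.b)
under SC → <0 1> <0 2> <1 1>
claimed∖SC = {<1 2>}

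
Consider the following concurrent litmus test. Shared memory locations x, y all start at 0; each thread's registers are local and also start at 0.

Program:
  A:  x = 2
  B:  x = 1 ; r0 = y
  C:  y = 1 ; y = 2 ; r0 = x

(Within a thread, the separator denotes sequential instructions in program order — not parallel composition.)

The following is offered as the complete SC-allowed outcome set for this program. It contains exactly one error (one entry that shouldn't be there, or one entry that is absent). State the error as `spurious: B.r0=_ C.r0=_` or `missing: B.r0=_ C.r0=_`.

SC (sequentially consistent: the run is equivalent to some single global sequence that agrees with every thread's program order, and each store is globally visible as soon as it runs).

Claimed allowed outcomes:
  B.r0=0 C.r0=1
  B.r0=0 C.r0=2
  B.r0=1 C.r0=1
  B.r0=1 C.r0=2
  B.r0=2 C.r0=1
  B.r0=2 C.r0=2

outcome vector order: (B.r0,C.r0)
under SC → 0/1; 0/2; 1/1; 1/2; 2/0; 2/1; 2/2
SC∖claimed = {2/0}

missing: B.r0=2 C.r0=0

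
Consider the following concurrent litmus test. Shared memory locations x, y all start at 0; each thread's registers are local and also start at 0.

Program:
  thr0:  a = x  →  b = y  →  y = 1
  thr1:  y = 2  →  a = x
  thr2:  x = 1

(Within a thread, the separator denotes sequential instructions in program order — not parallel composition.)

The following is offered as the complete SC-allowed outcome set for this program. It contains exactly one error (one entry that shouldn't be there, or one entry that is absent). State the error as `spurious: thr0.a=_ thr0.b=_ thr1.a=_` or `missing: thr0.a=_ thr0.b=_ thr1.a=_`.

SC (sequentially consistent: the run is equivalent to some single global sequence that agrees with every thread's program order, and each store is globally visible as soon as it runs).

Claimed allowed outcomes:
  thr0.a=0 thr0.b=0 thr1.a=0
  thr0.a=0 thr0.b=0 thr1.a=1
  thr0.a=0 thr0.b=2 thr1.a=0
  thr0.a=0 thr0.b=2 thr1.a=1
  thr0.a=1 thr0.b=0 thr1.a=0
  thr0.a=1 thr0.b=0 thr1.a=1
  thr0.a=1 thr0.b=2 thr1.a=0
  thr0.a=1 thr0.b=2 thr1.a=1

spurious: thr0.a=1 thr0.b=0 thr1.a=0

outcome vector order: (thr0.a,thr0.b,thr1.a)
SC (7): 0/0/0; 0/0/1; 0/2/0; 0/2/1; 1/0/1; 1/2/0; 1/2/1
claimed∖SC = {1/0/0}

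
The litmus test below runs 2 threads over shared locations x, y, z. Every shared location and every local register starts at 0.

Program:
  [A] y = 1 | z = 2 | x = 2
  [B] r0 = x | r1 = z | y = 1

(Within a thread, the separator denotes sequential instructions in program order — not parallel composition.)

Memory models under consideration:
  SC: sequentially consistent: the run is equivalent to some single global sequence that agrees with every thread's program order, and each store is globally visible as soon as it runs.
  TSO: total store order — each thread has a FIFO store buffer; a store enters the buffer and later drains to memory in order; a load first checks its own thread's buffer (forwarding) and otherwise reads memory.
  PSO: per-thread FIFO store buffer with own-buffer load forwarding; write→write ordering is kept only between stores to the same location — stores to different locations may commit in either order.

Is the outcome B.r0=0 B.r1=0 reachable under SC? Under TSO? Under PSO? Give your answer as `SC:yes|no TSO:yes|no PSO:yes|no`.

outcome vector order: (B.r0,B.r1)
[SC] allowed = {0/0 0/2 2/2}
[TSO] allowed = {0/0 0/2 2/2}
[PSO] allowed = {0/0 0/2 2/0 2/2}
target 0/0 ∈ {SC,TSO,PSO}

SC:yes TSO:yes PSO:yes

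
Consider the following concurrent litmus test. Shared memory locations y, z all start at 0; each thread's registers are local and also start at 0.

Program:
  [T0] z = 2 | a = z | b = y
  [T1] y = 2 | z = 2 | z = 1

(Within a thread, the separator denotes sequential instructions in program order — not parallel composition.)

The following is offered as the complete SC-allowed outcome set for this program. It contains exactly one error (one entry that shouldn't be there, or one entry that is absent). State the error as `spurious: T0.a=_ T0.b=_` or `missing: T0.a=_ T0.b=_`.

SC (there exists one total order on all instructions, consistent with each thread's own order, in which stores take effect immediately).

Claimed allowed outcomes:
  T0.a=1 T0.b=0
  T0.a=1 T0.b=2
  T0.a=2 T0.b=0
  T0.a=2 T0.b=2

spurious: T0.a=1 T0.b=0

outcome vector order: (T0.a,T0.b)
[SC] allowed = {(1,2) (2,0) (2,2)}
claimed∖SC = {(1,0)}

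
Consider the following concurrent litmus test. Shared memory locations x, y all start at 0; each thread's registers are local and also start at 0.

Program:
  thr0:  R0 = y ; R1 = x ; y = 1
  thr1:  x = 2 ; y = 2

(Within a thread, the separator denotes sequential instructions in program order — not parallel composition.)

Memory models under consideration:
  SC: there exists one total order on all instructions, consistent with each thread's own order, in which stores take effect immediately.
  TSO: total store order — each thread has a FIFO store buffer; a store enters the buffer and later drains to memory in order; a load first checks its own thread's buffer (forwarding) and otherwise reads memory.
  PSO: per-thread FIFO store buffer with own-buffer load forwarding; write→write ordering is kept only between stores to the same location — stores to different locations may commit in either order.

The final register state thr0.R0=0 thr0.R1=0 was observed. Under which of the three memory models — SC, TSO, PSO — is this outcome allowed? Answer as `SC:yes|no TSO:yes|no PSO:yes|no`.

SC:yes TSO:yes PSO:yes

outcome vector order: (thr0.R0,thr0.R1)
[SC] allowed = {<0 0> <0 2> <2 2>}
[TSO] allowed = {<0 0> <0 2> <2 2>}
[PSO] allowed = {<0 0> <0 2> <2 0> <2 2>}
target <0 0> ∈ {SC,TSO,PSO}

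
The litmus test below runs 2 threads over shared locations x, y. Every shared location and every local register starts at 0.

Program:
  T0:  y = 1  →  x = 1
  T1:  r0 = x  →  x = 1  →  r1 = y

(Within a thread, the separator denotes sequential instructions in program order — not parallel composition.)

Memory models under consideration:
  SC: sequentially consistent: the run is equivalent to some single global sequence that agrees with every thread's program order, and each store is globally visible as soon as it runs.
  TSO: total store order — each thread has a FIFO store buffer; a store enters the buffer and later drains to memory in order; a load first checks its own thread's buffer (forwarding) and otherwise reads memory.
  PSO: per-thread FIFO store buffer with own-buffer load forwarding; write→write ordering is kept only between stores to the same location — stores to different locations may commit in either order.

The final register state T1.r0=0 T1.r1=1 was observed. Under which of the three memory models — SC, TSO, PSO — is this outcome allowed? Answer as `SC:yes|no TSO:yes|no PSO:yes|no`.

outcome vector order: (T1.r0,T1.r1)
SC (3): 00, 01, 11
TSO (3): 00, 01, 11
PSO (4): 00, 01, 10, 11
target 01 ∈ {SC,TSO,PSO}

SC:yes TSO:yes PSO:yes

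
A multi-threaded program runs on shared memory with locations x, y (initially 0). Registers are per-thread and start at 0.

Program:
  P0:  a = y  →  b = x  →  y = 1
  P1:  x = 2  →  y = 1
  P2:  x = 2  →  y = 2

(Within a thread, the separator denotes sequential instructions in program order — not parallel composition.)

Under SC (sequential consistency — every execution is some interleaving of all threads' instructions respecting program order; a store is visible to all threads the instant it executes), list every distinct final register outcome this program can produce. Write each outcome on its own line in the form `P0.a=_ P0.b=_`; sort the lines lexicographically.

outcome vector order: (P0.a,P0.b)
|SC outcomes| = 4

P0.a=0 P0.b=0
P0.a=0 P0.b=2
P0.a=1 P0.b=2
P0.a=2 P0.b=2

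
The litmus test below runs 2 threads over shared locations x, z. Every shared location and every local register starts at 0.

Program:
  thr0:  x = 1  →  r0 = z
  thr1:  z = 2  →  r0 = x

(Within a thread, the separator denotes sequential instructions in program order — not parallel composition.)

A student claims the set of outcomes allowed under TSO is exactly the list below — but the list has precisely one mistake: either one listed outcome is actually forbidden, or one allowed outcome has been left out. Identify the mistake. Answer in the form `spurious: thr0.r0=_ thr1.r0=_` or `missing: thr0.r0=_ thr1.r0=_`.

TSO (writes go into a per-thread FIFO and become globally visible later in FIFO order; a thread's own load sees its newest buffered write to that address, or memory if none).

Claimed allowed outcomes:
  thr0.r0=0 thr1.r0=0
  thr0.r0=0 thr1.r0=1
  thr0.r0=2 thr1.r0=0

outcome vector order: (thr0.r0,thr1.r0)
TSO: 4 outcomes — {(0,0); (0,1); (2,0); (2,1)}
TSO∖claimed = {(2,1)}

missing: thr0.r0=2 thr1.r0=1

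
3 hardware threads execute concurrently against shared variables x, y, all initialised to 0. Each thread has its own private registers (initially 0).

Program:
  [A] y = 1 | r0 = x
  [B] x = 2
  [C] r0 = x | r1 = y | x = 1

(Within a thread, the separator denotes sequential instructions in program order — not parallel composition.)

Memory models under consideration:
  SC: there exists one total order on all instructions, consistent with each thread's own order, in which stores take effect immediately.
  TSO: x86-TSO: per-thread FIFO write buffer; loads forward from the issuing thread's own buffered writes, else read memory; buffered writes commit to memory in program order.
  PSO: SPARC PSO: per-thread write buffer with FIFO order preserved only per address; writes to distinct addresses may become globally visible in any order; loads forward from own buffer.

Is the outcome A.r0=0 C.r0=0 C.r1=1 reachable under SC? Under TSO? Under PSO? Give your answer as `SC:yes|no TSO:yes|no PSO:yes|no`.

SC:yes TSO:yes PSO:yes

outcome vector order: (A.r0,C.r0,C.r1)
SC (11): (0,0,0); (0,0,1); (0,2,1); (1,0,0); (1,0,1); (1,2,0); (1,2,1); (2,0,0); (2,0,1); (2,2,0); (2,2,1)
TSO (12): (0,0,0); (0,0,1); (0,2,0); (0,2,1); (1,0,0); (1,0,1); (1,2,0); (1,2,1); (2,0,0); (2,0,1); (2,2,0); (2,2,1)
PSO (12): (0,0,0); (0,0,1); (0,2,0); (0,2,1); (1,0,0); (1,0,1); (1,2,0); (1,2,1); (2,0,0); (2,0,1); (2,2,0); (2,2,1)
target (0,0,1) ∈ {SC,TSO,PSO}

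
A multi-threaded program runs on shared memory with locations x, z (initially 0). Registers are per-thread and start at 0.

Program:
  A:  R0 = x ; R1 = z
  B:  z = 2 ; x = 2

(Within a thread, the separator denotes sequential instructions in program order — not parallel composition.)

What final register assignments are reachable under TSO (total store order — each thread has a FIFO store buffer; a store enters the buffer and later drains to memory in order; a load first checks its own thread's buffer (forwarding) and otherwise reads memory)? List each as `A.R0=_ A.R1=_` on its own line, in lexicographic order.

A.R0=0 A.R1=0
A.R0=0 A.R1=2
A.R0=2 A.R1=2

outcome vector order: (A.R0,A.R1)
|TSO outcomes| = 3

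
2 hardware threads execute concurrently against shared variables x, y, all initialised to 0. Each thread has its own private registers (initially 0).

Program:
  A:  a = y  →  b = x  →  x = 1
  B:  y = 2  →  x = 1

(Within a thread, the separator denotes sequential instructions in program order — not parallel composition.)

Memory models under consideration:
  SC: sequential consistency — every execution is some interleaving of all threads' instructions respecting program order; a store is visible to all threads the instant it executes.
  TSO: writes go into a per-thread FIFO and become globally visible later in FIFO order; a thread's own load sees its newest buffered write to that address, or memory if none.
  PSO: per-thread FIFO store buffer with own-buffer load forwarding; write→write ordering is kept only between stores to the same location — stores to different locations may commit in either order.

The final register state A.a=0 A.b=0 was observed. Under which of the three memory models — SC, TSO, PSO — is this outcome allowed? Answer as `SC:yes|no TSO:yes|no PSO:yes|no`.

SC:yes TSO:yes PSO:yes

outcome vector order: (A.a,A.b)
SC: 4 outcomes — {<0 0>, <0 1>, <2 0>, <2 1>}
TSO: 4 outcomes — {<0 0>, <0 1>, <2 0>, <2 1>}
PSO: 4 outcomes — {<0 0>, <0 1>, <2 0>, <2 1>}
target <0 0> ∈ {SC,TSO,PSO}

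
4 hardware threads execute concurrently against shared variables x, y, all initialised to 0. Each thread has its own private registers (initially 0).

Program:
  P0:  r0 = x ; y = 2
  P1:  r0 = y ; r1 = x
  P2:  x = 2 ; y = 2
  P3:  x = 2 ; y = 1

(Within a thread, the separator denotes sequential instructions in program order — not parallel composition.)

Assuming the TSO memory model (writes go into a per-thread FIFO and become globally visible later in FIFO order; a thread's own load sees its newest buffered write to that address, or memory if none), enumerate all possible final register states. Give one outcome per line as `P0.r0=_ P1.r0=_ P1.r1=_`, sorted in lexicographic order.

P0.r0=0 P1.r0=0 P1.r1=0
P0.r0=0 P1.r0=0 P1.r1=2
P0.r0=0 P1.r0=1 P1.r1=2
P0.r0=0 P1.r0=2 P1.r1=0
P0.r0=0 P1.r0=2 P1.r1=2
P0.r0=2 P1.r0=0 P1.r1=0
P0.r0=2 P1.r0=0 P1.r1=2
P0.r0=2 P1.r0=1 P1.r1=2
P0.r0=2 P1.r0=2 P1.r1=2

outcome vector order: (P0.r0,P1.r0,P1.r1)
|TSO outcomes| = 9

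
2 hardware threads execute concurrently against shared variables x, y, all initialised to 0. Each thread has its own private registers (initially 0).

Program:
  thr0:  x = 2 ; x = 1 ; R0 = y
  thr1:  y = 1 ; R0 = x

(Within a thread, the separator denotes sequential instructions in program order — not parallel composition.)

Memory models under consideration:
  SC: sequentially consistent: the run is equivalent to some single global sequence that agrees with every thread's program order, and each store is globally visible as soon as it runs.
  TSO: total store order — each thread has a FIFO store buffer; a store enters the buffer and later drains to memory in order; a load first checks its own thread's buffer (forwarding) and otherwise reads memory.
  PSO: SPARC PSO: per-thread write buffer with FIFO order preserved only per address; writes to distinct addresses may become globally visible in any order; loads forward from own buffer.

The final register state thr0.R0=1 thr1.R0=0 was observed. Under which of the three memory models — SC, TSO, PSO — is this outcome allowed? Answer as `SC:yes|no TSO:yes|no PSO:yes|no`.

outcome vector order: (thr0.R0,thr1.R0)
under SC → <0 1>; <1 0>; <1 1>; <1 2>
under TSO → <0 0>; <0 1>; <0 2>; <1 0>; <1 1>; <1 2>
under PSO → <0 0>; <0 1>; <0 2>; <1 0>; <1 1>; <1 2>
target <1 0> ∈ {SC,TSO,PSO}

SC:yes TSO:yes PSO:yes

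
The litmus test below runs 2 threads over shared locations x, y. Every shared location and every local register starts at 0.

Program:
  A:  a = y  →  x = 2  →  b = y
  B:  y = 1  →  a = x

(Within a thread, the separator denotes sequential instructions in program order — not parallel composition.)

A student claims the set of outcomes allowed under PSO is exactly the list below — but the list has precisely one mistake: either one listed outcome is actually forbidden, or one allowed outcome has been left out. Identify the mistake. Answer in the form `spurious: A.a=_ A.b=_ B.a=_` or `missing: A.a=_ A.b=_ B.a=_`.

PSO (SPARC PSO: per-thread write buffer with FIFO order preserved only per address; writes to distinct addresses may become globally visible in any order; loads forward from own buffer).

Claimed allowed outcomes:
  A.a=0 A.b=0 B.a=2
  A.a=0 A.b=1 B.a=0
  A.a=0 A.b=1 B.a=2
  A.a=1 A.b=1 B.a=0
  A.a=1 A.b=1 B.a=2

outcome vector order: (A.a,A.b,B.a)
PSO: 6 outcomes — {000, 002, 010, 012, 110, 112}
PSO∖claimed = {000}

missing: A.a=0 A.b=0 B.a=0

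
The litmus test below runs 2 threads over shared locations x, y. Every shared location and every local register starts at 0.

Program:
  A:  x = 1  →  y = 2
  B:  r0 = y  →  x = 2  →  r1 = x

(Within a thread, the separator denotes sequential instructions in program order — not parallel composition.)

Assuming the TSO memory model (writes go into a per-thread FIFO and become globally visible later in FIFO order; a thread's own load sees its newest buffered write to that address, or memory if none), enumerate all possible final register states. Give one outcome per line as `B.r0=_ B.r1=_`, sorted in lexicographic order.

outcome vector order: (B.r0,B.r1)
|TSO outcomes| = 3

B.r0=0 B.r1=1
B.r0=0 B.r1=2
B.r0=2 B.r1=2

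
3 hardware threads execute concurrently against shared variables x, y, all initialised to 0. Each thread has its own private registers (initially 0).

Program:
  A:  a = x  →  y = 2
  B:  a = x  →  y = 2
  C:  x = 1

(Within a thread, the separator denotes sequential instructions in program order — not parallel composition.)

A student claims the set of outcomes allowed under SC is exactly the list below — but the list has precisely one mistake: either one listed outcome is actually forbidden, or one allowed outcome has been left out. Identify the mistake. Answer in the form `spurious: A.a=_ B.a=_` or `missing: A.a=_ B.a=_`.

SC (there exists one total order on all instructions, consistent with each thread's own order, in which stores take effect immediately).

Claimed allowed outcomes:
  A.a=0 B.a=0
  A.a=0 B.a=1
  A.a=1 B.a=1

outcome vector order: (A.a,B.a)
[SC] allowed = {0/0, 0/1, 1/0, 1/1}
SC∖claimed = {1/0}

missing: A.a=1 B.a=0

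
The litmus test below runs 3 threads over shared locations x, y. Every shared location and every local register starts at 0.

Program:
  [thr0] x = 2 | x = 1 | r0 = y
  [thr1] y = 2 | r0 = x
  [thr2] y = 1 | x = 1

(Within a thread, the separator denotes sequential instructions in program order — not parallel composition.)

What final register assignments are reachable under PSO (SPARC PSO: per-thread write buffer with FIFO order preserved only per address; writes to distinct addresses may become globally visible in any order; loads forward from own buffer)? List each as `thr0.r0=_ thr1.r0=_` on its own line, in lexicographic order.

outcome vector order: (thr0.r0,thr1.r0)
|PSO outcomes| = 9

thr0.r0=0 thr1.r0=0
thr0.r0=0 thr1.r0=1
thr0.r0=0 thr1.r0=2
thr0.r0=1 thr1.r0=0
thr0.r0=1 thr1.r0=1
thr0.r0=1 thr1.r0=2
thr0.r0=2 thr1.r0=0
thr0.r0=2 thr1.r0=1
thr0.r0=2 thr1.r0=2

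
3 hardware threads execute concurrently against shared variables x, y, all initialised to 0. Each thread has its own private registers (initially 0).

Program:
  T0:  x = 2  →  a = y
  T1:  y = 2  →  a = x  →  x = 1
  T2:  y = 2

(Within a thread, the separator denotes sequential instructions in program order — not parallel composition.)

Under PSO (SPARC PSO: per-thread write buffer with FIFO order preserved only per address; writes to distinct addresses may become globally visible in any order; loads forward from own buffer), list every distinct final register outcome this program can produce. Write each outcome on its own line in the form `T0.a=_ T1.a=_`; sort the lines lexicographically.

T0.a=0 T1.a=0
T0.a=0 T1.a=2
T0.a=2 T1.a=0
T0.a=2 T1.a=2

outcome vector order: (T0.a,T1.a)
|PSO outcomes| = 4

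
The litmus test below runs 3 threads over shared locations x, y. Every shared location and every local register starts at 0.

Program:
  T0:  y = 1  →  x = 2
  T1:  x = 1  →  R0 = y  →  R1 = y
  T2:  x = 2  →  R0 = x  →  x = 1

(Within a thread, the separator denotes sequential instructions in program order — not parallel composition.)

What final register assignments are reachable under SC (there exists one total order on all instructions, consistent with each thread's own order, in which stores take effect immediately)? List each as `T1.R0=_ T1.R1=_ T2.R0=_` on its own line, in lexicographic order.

T1.R0=0 T1.R1=0 T2.R0=1
T1.R0=0 T1.R1=0 T2.R0=2
T1.R0=0 T1.R1=1 T2.R0=1
T1.R0=0 T1.R1=1 T2.R0=2
T1.R0=1 T1.R1=1 T2.R0=1
T1.R0=1 T1.R1=1 T2.R0=2

outcome vector order: (T1.R0,T1.R1,T2.R0)
|SC outcomes| = 6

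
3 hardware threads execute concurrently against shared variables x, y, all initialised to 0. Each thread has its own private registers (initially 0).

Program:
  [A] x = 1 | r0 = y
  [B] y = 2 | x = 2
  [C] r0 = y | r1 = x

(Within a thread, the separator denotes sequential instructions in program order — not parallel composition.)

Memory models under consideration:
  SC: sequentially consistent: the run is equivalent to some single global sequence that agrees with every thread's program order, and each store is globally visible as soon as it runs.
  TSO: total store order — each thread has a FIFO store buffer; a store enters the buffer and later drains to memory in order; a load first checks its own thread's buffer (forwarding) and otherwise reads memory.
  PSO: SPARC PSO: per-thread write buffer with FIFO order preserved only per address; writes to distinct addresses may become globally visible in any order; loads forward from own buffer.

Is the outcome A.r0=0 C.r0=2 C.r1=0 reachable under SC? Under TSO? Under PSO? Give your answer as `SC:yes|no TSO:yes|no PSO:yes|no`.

outcome vector order: (A.r0,C.r0,C.r1)
under SC → (0,0,0); (0,0,1); (0,0,2); (0,2,1); (0,2,2); (2,0,0); (2,0,1); (2,0,2); (2,2,0); (2,2,1); (2,2,2)
under TSO → (0,0,0); (0,0,1); (0,0,2); (0,2,0); (0,2,1); (0,2,2); (2,0,0); (2,0,1); (2,0,2); (2,2,0); (2,2,1); (2,2,2)
under PSO → (0,0,0); (0,0,1); (0,0,2); (0,2,0); (0,2,1); (0,2,2); (2,0,0); (2,0,1); (2,0,2); (2,2,0); (2,2,1); (2,2,2)
target (0,2,0) ∈ {TSO,PSO}

SC:no TSO:yes PSO:yes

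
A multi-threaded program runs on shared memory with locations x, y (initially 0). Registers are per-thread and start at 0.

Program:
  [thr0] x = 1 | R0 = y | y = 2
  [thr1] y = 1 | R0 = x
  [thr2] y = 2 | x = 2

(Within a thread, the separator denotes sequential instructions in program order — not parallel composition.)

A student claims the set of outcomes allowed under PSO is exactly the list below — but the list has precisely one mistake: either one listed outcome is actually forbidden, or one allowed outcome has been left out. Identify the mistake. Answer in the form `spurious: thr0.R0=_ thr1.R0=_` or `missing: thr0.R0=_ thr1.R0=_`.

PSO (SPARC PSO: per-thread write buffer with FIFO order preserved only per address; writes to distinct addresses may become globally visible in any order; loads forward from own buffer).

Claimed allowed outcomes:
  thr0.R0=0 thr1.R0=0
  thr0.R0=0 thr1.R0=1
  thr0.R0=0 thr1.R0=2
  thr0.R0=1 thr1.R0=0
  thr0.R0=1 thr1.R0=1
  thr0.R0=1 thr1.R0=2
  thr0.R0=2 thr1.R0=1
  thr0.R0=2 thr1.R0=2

outcome vector order: (thr0.R0,thr1.R0)
under PSO → 0/0 0/1 0/2 1/0 1/1 1/2 2/0 2/1 2/2
PSO∖claimed = {2/0}

missing: thr0.R0=2 thr1.R0=0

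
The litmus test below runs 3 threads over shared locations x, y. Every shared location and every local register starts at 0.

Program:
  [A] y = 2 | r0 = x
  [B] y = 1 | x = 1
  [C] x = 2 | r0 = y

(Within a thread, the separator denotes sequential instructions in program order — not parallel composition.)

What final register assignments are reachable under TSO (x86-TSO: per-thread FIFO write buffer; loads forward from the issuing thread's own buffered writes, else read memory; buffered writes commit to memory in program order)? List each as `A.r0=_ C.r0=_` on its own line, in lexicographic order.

A.r0=0 C.r0=0
A.r0=0 C.r0=1
A.r0=0 C.r0=2
A.r0=1 C.r0=0
A.r0=1 C.r0=1
A.r0=1 C.r0=2
A.r0=2 C.r0=0
A.r0=2 C.r0=1
A.r0=2 C.r0=2

outcome vector order: (A.r0,C.r0)
|TSO outcomes| = 9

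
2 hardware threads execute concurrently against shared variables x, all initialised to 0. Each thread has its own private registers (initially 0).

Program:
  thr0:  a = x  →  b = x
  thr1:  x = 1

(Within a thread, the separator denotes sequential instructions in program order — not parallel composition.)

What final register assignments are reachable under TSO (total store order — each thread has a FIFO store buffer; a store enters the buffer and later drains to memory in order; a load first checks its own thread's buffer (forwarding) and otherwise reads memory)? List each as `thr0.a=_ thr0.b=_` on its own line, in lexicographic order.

outcome vector order: (thr0.a,thr0.b)
|TSO outcomes| = 3

thr0.a=0 thr0.b=0
thr0.a=0 thr0.b=1
thr0.a=1 thr0.b=1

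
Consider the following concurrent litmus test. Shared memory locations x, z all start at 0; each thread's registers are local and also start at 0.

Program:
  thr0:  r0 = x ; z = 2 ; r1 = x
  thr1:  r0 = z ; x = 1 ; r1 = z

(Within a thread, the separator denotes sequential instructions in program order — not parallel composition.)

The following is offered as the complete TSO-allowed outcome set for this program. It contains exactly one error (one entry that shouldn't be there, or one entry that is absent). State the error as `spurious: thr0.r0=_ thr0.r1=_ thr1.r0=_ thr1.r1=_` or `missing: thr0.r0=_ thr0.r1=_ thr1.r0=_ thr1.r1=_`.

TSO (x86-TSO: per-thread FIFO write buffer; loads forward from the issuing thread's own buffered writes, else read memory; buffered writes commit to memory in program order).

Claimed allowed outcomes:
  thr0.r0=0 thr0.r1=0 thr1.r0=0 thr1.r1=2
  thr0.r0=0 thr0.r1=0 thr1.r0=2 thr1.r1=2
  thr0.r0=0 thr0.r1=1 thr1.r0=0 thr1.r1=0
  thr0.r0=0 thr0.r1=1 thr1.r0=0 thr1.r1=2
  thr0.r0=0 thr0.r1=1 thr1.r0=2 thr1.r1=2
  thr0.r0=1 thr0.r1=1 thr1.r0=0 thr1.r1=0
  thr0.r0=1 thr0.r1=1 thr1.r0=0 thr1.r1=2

outcome vector order: (thr0.r0,thr0.r1,thr1.r0,thr1.r1)
under TSO → <0 0 0 0> <0 0 0 2> <0 0 2 2> <0 1 0 0> <0 1 0 2> <0 1 2 2> <1 1 0 0> <1 1 0 2>
TSO∖claimed = {<0 0 0 0>}

missing: thr0.r0=0 thr0.r1=0 thr1.r0=0 thr1.r1=0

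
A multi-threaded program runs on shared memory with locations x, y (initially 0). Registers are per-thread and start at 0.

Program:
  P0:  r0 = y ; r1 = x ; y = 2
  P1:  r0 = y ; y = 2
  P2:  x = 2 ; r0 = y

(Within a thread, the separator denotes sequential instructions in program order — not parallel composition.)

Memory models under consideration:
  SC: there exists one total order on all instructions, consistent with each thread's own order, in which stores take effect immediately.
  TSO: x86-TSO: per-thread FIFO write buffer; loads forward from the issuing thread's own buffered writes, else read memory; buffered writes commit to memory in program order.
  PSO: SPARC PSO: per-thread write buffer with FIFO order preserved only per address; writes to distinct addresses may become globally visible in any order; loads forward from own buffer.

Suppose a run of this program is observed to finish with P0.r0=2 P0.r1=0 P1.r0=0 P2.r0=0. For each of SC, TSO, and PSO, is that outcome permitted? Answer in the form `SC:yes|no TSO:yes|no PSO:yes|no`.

SC:no TSO:yes PSO:yes

outcome vector order: (P0.r0,P0.r1,P1.r0,P2.r0)
[SC] allowed = {0000 0002 0020 0022 0200 0202 0220 0222 2002 2200 2202}
[TSO] allowed = {0000 0002 0020 0022 0200 0202 0220 0222 2000 2002 2200 2202}
[PSO] allowed = {0000 0002 0020 0022 0200 0202 0220 0222 2000 2002 2200 2202}
target 2000 ∈ {TSO,PSO}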